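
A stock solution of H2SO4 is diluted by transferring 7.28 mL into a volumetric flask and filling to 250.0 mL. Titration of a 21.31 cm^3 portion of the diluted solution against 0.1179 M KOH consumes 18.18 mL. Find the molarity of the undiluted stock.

1.73 M

n(KOH) = 0.1179 x 0.01818 = 0.002143 mol.
n(H2SO4) in the aliquot = 0.002143 x 1/2 = 0.001072 mol.
[diluted H2SO4] = 0.001072 / 0.02131 = 0.05029 M.
Dilution factor = 250.0/7.280 = 34.34, so [stock] = 0.05029 x 34.34 = 1.73 M.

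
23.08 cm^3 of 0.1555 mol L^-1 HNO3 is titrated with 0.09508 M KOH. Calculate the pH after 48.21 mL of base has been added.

n(acid) = 0.1555 x 0.02308 = 0.003589 mol; n(KOH) added = 0.09508 x 0.04821 = 0.004584 mol.
Base is in excess by 0.004584 - 0.003589 = 0.0009949 mol in a total volume of 0.07129 L.
[OH^-] = 0.0009949/0.07129 = 0.01396 M, so pOH = 1.86 and pH = 14.00 - 1.86 = 12.14.

12.14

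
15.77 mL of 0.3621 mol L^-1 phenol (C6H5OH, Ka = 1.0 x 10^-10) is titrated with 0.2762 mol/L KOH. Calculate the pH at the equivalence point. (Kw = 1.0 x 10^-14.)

n(C6H5OH) = 0.3621 x 0.01577 = 0.005710 mol; V(KOH) at equivalence = 0.005710/0.2762 = 0.02067 L.
At equivalence all the acid is converted to C6H5O-; total volume = 0.01577 + 0.02067 = 0.03644 L, so [C6H5O-] = 0.005710/0.03644 = 0.1567 M.
Kb = Kw/Ka = 1.0e-14 / 1.0 x 10^-10 = 0.000100.
[OH^-] = sqrt(Kb x [C6H5O-]) = sqrt(0.000100 x 0.1567) = 0.00396 M.
pOH = 2.40, so pH = 14.00 - 2.40 = 11.60.

11.60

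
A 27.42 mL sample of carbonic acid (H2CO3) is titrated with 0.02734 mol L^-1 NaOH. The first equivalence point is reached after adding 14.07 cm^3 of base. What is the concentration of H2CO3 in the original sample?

0.0140 M

n(NaOH) = 0.02734 x 0.01407 = 0.0003847 mol.
At the first equivalence point, 1 mol OH^- react per mol H2CO3, so n(H2CO3) = 0.0003847 / 1 = 0.0003847 mol.
[H2CO3] = 0.0003847 / 0.02742 L = 0.0140 M.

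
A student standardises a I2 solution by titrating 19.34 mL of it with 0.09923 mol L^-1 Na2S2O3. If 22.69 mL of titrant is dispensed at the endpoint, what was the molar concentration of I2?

n(Na2S2O3) = 0.09923 x 0.02269 = 0.002252 mol.
From the balanced equation, 2 mol Na2S2O3 reacts with 1 mol I2, so n(I2) = 0.002252 x 1/2 = 0.001126 mol.
[I2] = 0.001126 / 0.01934 L = 0.0582 M.

0.0582 M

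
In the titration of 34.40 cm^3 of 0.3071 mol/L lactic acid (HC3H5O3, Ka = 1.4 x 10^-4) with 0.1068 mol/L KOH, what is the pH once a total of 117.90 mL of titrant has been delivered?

12.12

n(acid) = 0.3071 x 0.03440 = 0.01056 mol; n(KOH) added = 0.1068 x 0.1179 = 0.01259 mol.
Base is in excess by 0.01259 - 0.01056 = 0.002027 mol in a total volume of 0.1523 L.
[OH^-] = 0.002027/0.1523 = 0.01331 M, so pOH = 1.88 and pH = 14.00 - 1.88 = 12.12.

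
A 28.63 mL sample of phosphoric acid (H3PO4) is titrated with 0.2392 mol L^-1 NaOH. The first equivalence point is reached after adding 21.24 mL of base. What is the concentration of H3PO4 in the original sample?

n(NaOH) = 0.2392 x 0.02124 = 0.005081 mol.
At the first equivalence point, 1 mol OH^- react per mol H3PO4, so n(H3PO4) = 0.005081 / 1 = 0.005081 mol.
[H3PO4] = 0.005081 / 0.02863 L = 0.177 M.

0.177 M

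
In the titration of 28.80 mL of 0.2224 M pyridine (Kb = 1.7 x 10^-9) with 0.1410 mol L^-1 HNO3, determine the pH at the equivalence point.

n(C5H5N) = 0.2224 x 0.02880 = 0.006405 mol; V(HNO3) at equivalence = 0.006405/0.1410 = 0.04543 L.
At equivalence the base is fully converted to C5H5NH+; total volume = 0.07423 L, so [C5H5NH+] = 0.006405/0.07423 = 0.08629 M.
Ka(C5H5NH+) = Kw/Kb = 1.0e-14 / 1.7 x 10^-9 = 5.88e-6.
[H^+] = sqrt(Ka x [C5H5NH+]) = sqrt(5.88e-6 x 0.08629) = 0.000712 M.
pH = -log(0.000712) = 3.15.

3.15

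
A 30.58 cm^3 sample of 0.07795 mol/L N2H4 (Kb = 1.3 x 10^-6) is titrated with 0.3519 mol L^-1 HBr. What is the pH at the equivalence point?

n(N2H4) = 0.07795 x 0.03058 = 0.002384 mol; V(HBr) at equivalence = 0.002384/0.3519 = 0.006774 L.
At equivalence the base is fully converted to N2H5+; total volume = 0.03735 L, so [N2H5+] = 0.002384/0.03735 = 0.06381 M.
Ka(N2H5+) = Kw/Kb = 1.0e-14 / 1.3 x 10^-6 = 7.69e-9.
[H^+] = sqrt(Ka x [N2H5+]) = sqrt(7.69e-9 x 0.06381) = 2.22e-5 M.
pH = -log(2.22e-5) = 4.65.

4.65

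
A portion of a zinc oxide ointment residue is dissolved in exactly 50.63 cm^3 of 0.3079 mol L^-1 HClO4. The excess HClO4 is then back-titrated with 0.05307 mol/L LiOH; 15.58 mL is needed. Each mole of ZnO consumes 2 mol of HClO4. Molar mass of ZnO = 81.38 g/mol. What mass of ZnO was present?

0.601 g

Total n(HClO4) added = 0.3079 x 0.05063 = 0.01559 mol.
n(LiOH) used = 0.05307 x 0.01558 = 0.0008268 mol, which equals the excess n(HClO4).
So n(HClO4) consumed by the sample = 0.01559 - 0.0008268 = 0.01476 mol.
n(ZnO) = 0.01476 / 2 = 0.007381 mol.
mass = 0.007381 mol x 81.38 g/mol = 0.601 g.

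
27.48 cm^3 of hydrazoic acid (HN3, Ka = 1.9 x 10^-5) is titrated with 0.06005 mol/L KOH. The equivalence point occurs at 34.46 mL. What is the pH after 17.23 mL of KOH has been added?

17.23 mL is exactly half the equivalence volume (34.46/2), i.e. the half-equivalence point.
There, n(HA) = n(A^-), so pH = pKa = -log(1.9 x 10^-5) = 4.72.

4.72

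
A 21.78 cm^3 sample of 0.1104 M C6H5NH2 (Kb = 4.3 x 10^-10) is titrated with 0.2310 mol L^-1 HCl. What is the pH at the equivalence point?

n(C6H5NH2) = 0.1104 x 0.02178 = 0.002405 mol; V(HCl) at equivalence = 0.002405/0.2310 = 0.01041 L.
At equivalence the base is fully converted to C6H5NH3+; total volume = 0.03219 L, so [C6H5NH3+] = 0.002405/0.03219 = 0.07470 M.
Ka(C6H5NH3+) = Kw/Kb = 1.0e-14 / 4.3 x 10^-10 = 2.33e-5.
[H^+] = sqrt(Ka x [C6H5NH3+]) = sqrt(2.33e-5 x 0.07470) = 0.00132 M.
pH = -log(0.00132) = 2.88.

2.88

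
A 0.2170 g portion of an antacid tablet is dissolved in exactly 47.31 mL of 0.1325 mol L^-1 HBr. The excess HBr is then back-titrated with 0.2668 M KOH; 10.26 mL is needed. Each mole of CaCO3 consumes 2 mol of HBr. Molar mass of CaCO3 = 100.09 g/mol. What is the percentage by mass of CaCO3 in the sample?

Total n(HBr) added = 0.1325 x 0.04731 = 0.006269 mol.
n(KOH) used = 0.2668 x 0.01026 = 0.002737 mol, which equals the excess n(HBr).
So n(HBr) consumed by the sample = 0.006269 - 0.002737 = 0.003531 mol.
n(CaCO3) = 0.003531 / 2 = 0.001766 mol.
mass CaCO3 = 0.001766 x 100.09 = 0.1767 g, so %CaCO3 = 0.1767/0.2170 x 100 = 81.4%.

81.4%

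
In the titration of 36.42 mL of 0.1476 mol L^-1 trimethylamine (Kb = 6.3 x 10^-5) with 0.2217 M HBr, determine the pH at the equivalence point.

5.43

n((CH3)3N) = 0.1476 x 0.03642 = 0.005376 mol; V(HBr) at equivalence = 0.005376/0.2217 = 0.02425 L.
At equivalence the base is fully converted to (CH3)3NH+; total volume = 0.06067 L, so [(CH3)3NH+] = 0.005376/0.06067 = 0.08861 M.
Ka((CH3)3NH+) = Kw/Kb = 1.0e-14 / 6.3 x 10^-5 = 1.59e-10.
[H^+] = sqrt(Ka x [(CH3)3NH+]) = sqrt(1.59e-10 x 0.08861) = 3.75e-6 M.
pH = -log(3.75e-6) = 5.43.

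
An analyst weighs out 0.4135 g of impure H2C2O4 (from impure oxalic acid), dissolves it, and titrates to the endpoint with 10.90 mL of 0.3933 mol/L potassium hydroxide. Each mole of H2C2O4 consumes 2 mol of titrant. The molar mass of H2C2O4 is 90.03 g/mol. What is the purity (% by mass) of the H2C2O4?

46.7%

n(KOH) = 0.3933 x 0.01090 = 0.004287 mol.
n(H2C2O4) = 0.004287 / 2 = 0.002143 mol.
mass of H2C2O4 = 0.002143 x 90.03 = 0.1930 g.
% purity = 0.1930 / 0.4135 x 100 = 46.7%.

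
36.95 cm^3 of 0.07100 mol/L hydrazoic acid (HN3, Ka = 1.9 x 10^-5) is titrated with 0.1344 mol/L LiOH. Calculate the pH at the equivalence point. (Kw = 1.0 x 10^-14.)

n(HN3) = 0.07100 x 0.03695 = 0.002623 mol; V(LiOH) at equivalence = 0.002623/0.1344 = 0.01952 L.
At equivalence all the acid is converted to N3-; total volume = 0.03695 + 0.01952 = 0.05647 L, so [N3-] = 0.002623/0.05647 = 0.04646 M.
Kb = Kw/Ka = 1.0e-14 / 1.9 x 10^-5 = 5.26e-10.
[OH^-] = sqrt(Kb x [N3-]) = sqrt(5.26e-10 x 0.04646) = 4.94e-6 M.
pOH = 5.31, so pH = 14.00 - 5.31 = 8.69.

8.69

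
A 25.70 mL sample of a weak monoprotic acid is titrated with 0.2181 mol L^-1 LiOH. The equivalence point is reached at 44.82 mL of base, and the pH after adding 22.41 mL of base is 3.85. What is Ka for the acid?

22.41 mL is half of the equivalence volume, so this is the half-equivalence point where [HA] = [A^-].
At half-equivalence pH = pKa, so pKa = 3.85.
Ka = 10^(-3.85) = 1.4 x 10^-4.

1.4 x 10^-4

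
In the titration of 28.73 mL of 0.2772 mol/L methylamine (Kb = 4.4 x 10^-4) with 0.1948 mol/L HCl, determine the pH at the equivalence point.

n(CH3NH2) = 0.2772 x 0.02873 = 0.007964 mol; V(HCl) at equivalence = 0.007964/0.1948 = 0.04088 L.
At equivalence the base is fully converted to CH3NH3+; total volume = 0.06961 L, so [CH3NH3+] = 0.007964/0.06961 = 0.1144 M.
Ka(CH3NH3+) = Kw/Kb = 1.0e-14 / 4.4 x 10^-4 = 2.27e-11.
[H^+] = sqrt(Ka x [CH3NH3+]) = sqrt(2.27e-11 x 0.1144) = 1.61e-6 M.
pH = -log(1.61e-6) = 5.79.

5.79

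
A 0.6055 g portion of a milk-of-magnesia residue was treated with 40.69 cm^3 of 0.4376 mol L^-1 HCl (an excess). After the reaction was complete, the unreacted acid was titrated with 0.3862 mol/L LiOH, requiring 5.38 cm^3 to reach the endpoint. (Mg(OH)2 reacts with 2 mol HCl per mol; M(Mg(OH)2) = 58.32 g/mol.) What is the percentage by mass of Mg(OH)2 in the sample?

75.7%

Total n(HCl) added = 0.4376 x 0.04069 = 0.01781 mol.
n(LiOH) used = 0.3862 x 0.005380 = 0.002078 mol, which equals the excess n(HCl).
So n(HCl) consumed by the sample = 0.01781 - 0.002078 = 0.01573 mol.
n(Mg(OH)2) = 0.01573 / 2 = 0.007864 mol.
mass Mg(OH)2 = 0.007864 x 58.32 = 0.4586 g, so %Mg(OH)2 = 0.4586/0.6055 x 100 = 75.7%.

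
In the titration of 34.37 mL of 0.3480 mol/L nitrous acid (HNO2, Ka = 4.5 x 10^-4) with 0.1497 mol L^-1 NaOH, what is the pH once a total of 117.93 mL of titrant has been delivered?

12.57

n(acid) = 0.3480 x 0.03437 = 0.01196 mol; n(NaOH) added = 0.1497 x 0.1179 = 0.01765 mol.
Base is in excess by 0.01765 - 0.01196 = 0.005693 mol in a total volume of 0.1523 L.
[OH^-] = 0.005693/0.1523 = 0.03738 M, so pOH = 1.43 and pH = 14.00 - 1.43 = 12.57.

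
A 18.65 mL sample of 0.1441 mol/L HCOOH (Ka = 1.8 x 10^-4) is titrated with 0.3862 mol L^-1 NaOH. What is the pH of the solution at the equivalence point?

n(HCOOH) = 0.1441 x 0.01865 = 0.002687 mol; V(NaOH) at equivalence = 0.002687/0.3862 = 0.006959 L.
At equivalence all the acid is converted to HCOO-; total volume = 0.01865 + 0.006959 = 0.02561 L, so [HCOO-] = 0.002687/0.02561 = 0.1049 M.
Kb = Kw/Ka = 1.0e-14 / 1.8 x 10^-4 = 5.56e-11.
[OH^-] = sqrt(Kb x [HCOO-]) = sqrt(5.56e-11 x 0.1049) = 2.41e-6 M.
pOH = 5.62, so pH = 14.00 - 5.62 = 8.38.

8.38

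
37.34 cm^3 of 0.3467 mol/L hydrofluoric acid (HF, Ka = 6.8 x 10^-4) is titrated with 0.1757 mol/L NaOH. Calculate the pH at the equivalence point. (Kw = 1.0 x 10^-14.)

8.12

n(HF) = 0.3467 x 0.03734 = 0.01295 mol; V(NaOH) at equivalence = 0.01295/0.1757 = 0.07368 L.
At equivalence all the acid is converted to F-; total volume = 0.03734 + 0.07368 = 0.1110 L, so [F-] = 0.01295/0.1110 = 0.1166 M.
Kb = Kw/Ka = 1.0e-14 / 6.8 x 10^-4 = 1.47e-11.
[OH^-] = sqrt(Kb x [F-]) = sqrt(1.47e-11 x 0.1166) = 1.31e-6 M.
pOH = 5.88, so pH = 14.00 - 5.88 = 8.12.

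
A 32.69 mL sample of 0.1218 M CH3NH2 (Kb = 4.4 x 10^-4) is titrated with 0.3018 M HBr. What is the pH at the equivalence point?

5.85

n(CH3NH2) = 0.1218 x 0.03269 = 0.003982 mol; V(HBr) at equivalence = 0.003982/0.3018 = 0.01319 L.
At equivalence the base is fully converted to CH3NH3+; total volume = 0.04588 L, so [CH3NH3+] = 0.003982/0.04588 = 0.08678 M.
Ka(CH3NH3+) = Kw/Kb = 1.0e-14 / 4.4 x 10^-4 = 2.27e-11.
[H^+] = sqrt(Ka x [CH3NH3+]) = sqrt(2.27e-11 x 0.08678) = 1.40e-6 M.
pH = -log(1.40e-6) = 5.85.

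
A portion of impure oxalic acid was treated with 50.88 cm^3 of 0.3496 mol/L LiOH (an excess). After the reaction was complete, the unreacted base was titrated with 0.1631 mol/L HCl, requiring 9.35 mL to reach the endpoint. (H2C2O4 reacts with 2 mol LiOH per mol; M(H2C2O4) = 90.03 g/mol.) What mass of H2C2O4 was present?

Total n(LiOH) added = 0.3496 x 0.05088 = 0.01779 mol.
n(HCl) used = 0.1631 x 0.009350 = 0.001525 mol, which equals the excess n(LiOH).
So n(LiOH) consumed by the sample = 0.01779 - 0.001525 = 0.01626 mol.
n(H2C2O4) = 0.01626 / 2 = 0.008131 mol.
mass = 0.008131 mol x 90.03 g/mol = 0.732 g.

0.732 g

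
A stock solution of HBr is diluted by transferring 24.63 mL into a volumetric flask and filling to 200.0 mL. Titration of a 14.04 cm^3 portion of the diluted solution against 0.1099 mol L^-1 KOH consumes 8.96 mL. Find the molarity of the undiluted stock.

0.570 M

n(KOH) = 0.1099 x 0.008960 = 0.0009847 mol.
n(HBr) in the aliquot = 0.0009847 mol.
[diluted HBr] = 0.0009847 / 0.01404 = 0.07014 M.
Dilution factor = 200.0/24.63 = 8.120, so [stock] = 0.07014 x 8.120 = 0.570 M.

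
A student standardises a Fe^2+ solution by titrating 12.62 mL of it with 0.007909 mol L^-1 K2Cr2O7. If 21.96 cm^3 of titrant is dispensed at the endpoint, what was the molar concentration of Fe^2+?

0.0826 M

n(K2Cr2O7) = 0.007909 x 0.02196 = 0.0001737 mol.
From the balanced equation, 1 mol K2Cr2O7 reacts with 6 mol Fe^2+, so n(Fe^2+) = 0.0001737 x 6/1 = 0.001042 mol.
[Fe^2+] = 0.001042 / 0.01262 L = 0.0826 M.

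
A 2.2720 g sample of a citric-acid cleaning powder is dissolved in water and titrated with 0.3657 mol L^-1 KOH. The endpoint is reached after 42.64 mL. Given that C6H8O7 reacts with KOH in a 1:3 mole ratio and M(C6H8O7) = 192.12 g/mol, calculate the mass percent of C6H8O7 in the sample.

n(KOH) = 0.3657 x 0.04264 = 0.01559 mol.
n(C6H8O7) = 0.01559 / 3 = 0.005198 mol.
mass of C6H8O7 = 0.005198 x 192.12 = 0.9986 g.
% purity = 0.9986 / 2.2720 x 100 = 44.0%.

44.0%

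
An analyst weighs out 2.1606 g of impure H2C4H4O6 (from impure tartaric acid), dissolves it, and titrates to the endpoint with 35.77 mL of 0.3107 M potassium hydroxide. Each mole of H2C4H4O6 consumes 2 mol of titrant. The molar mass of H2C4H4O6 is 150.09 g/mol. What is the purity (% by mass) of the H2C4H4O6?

38.6%

n(KOH) = 0.3107 x 0.03577 = 0.01111 mol.
n(H2C4H4O6) = 0.01111 / 2 = 0.005557 mol.
mass of H2C4H4O6 = 0.005557 x 150.09 = 0.8340 g.
% purity = 0.8340 / 2.1606 x 100 = 38.6%.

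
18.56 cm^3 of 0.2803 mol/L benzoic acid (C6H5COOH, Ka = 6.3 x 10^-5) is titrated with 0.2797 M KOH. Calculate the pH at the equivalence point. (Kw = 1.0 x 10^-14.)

n(C6H5COOH) = 0.2803 x 0.01856 = 0.005202 mol; V(KOH) at equivalence = 0.005202/0.2797 = 0.01860 L.
At equivalence all the acid is converted to C6H5COO-; total volume = 0.01856 + 0.01860 = 0.03716 L, so [C6H5COO-] = 0.005202/0.03716 = 0.1400 M.
Kb = Kw/Ka = 1.0e-14 / 6.3 x 10^-5 = 1.59e-10.
[OH^-] = sqrt(Kb x [C6H5COO-]) = sqrt(1.59e-10 x 0.1400) = 4.71e-6 M.
pOH = 5.33, so pH = 14.00 - 5.33 = 8.67.

8.67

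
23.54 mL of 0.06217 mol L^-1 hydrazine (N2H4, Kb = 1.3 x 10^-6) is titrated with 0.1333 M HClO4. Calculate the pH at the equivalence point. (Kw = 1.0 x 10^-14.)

4.74

n(N2H4) = 0.06217 x 0.02354 = 0.001463 mol; V(HClO4) at equivalence = 0.001463/0.1333 = 0.01098 L.
At equivalence the base is fully converted to N2H5+; total volume = 0.03452 L, so [N2H5+] = 0.001463/0.03452 = 0.04240 M.
Ka(N2H5+) = Kw/Kb = 1.0e-14 / 1.3 x 10^-6 = 7.69e-9.
[H^+] = sqrt(Ka x [N2H5+]) = sqrt(7.69e-9 x 0.04240) = 1.81e-5 M.
pH = -log(1.81e-5) = 4.74.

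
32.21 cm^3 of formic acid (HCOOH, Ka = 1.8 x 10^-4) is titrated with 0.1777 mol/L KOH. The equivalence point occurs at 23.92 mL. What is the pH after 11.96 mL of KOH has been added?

3.74

11.96 mL is exactly half the equivalence volume (23.92/2), i.e. the half-equivalence point.
There, n(HA) = n(A^-), so pH = pKa = -log(1.8 x 10^-4) = 3.74.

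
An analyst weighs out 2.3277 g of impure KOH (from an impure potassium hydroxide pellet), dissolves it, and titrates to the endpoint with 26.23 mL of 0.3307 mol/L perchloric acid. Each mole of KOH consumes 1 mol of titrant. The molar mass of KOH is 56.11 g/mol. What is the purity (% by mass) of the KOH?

20.9%

n(HClO4) = 0.3307 x 0.02623 = 0.008674 mol.
n(KOH) = 0.008674 / 1 = 0.008674 mol.
mass of KOH = 0.008674 x 56.11 = 0.4867 g.
% purity = 0.4867 / 2.3277 x 100 = 20.9%.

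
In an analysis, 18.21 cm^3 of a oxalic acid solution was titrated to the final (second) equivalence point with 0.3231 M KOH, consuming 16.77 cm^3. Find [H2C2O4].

n(KOH) = 0.3231 x 0.01677 = 0.005418 mol.
At the final (second) equivalence point, 2 mol OH^- react per mol H2C2O4, so n(H2C2O4) = 0.005418 / 2 = 0.002709 mol.
[H2C2O4] = 0.002709 / 0.01821 L = 0.149 M.

0.149 M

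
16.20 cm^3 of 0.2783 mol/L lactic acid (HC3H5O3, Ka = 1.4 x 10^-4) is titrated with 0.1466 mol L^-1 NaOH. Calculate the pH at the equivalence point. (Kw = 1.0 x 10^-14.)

8.42

n(HC3H5O3) = 0.2783 x 0.01620 = 0.004508 mol; V(NaOH) at equivalence = 0.004508/0.1466 = 0.03075 L.
At equivalence all the acid is converted to C3H5O3-; total volume = 0.01620 + 0.03075 = 0.04695 L, so [C3H5O3-] = 0.004508/0.04695 = 0.09602 M.
Kb = Kw/Ka = 1.0e-14 / 1.4 x 10^-4 = 7.14e-11.
[OH^-] = sqrt(Kb x [C3H5O3-]) = sqrt(7.14e-11 x 0.09602) = 2.62e-6 M.
pOH = 5.58, so pH = 14.00 - 5.58 = 8.42.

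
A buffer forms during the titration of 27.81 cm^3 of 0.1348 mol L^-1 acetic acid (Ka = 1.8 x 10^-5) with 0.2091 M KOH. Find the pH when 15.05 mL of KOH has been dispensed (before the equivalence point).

Initial n(CH3COOH) = 0.1348 x 0.02781 = 0.003749 mol.
n(KOH) added = 0.2091 x 0.01505 = 0.003147 mol, converting that many moles of CH3COOH to CH3COO-.
Remaining n(CH3COOH) = 0.0006018 mol; n(CH3COO-) = 0.003147 mol.
By Henderson-Hasselbalch, pH = pKa + log([A^-]/[HA]) = 4.74 + log(0.003147/0.0006018) = 4.74 + (+0.72) = 5.46.

5.46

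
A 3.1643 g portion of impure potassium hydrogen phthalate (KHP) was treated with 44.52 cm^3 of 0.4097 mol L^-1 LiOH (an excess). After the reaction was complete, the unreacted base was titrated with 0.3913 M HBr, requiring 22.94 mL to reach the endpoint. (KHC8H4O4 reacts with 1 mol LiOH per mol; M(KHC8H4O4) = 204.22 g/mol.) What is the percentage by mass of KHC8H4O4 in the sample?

59.8%

Total n(LiOH) added = 0.4097 x 0.04452 = 0.01824 mol.
n(HBr) used = 0.3913 x 0.02294 = 0.008976 mol, which equals the excess n(LiOH).
So n(LiOH) consumed by the sample = 0.01824 - 0.008976 = 0.009263 mol.
n(KHC8H4O4) = 0.009263 / 1 = 0.009263 mol.
mass KHC8H4O4 = 0.009263 x 204.22 = 1.892 g, so %KHC8H4O4 = 1.892/3.1643 x 100 = 59.8%.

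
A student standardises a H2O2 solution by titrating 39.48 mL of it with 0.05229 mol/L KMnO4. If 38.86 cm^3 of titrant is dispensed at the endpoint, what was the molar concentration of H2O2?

n(KMnO4) = 0.05229 x 0.03886 = 0.002032 mol.
From the balanced equation, 2 mol KMnO4 reacts with 5 mol H2O2, so n(H2O2) = 0.002032 x 5/2 = 0.005080 mol.
[H2O2] = 0.005080 / 0.03948 L = 0.129 M.

0.129 M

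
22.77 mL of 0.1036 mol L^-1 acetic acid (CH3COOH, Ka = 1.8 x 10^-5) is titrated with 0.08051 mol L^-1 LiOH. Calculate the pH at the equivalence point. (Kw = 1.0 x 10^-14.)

8.70

n(CH3COOH) = 0.1036 x 0.02277 = 0.002359 mol; V(LiOH) at equivalence = 0.002359/0.08051 = 0.02930 L.
At equivalence all the acid is converted to CH3COO-; total volume = 0.02277 + 0.02930 = 0.05207 L, so [CH3COO-] = 0.002359/0.05207 = 0.04530 M.
Kb = Kw/Ka = 1.0e-14 / 1.8 x 10^-5 = 5.56e-10.
[OH^-] = sqrt(Kb x [CH3COO-]) = sqrt(5.56e-10 x 0.04530) = 5.02e-6 M.
pOH = 5.30, so pH = 14.00 - 5.30 = 8.70.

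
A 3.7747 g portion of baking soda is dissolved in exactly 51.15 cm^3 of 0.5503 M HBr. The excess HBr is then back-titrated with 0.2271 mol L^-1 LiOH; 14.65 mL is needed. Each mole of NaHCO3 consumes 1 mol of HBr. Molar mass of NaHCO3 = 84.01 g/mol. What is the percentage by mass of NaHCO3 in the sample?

Total n(HBr) added = 0.5503 x 0.05115 = 0.02815 mol.
n(LiOH) used = 0.2271 x 0.01465 = 0.003327 mol, which equals the excess n(HBr).
So n(HBr) consumed by the sample = 0.02815 - 0.003327 = 0.02482 mol.
n(NaHCO3) = 0.02482 / 1 = 0.02482 mol.
mass NaHCO3 = 0.02482 x 84.01 = 2.085 g, so %NaHCO3 = 2.085/3.7747 x 100 = 55.2%.

55.2%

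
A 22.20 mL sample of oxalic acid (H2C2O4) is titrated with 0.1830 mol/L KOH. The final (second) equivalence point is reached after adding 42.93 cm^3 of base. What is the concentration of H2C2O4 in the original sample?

0.177 M

n(KOH) = 0.1830 x 0.04293 = 0.007856 mol.
At the final (second) equivalence point, 2 mol OH^- react per mol H2C2O4, so n(H2C2O4) = 0.007856 / 2 = 0.003928 mol.
[H2C2O4] = 0.003928 / 0.02220 L = 0.177 M.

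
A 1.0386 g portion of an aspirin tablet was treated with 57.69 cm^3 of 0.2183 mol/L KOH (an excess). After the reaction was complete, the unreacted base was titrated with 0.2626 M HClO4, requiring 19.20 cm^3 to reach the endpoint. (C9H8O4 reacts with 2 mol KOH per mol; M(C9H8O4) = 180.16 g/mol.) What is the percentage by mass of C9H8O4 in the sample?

65.5%

Total n(KOH) added = 0.2183 x 0.05769 = 0.01259 mol.
n(HClO4) used = 0.2626 x 0.01920 = 0.005042 mol, which equals the excess n(KOH).
So n(KOH) consumed by the sample = 0.01259 - 0.005042 = 0.007552 mol.
n(C9H8O4) = 0.007552 / 2 = 0.003776 mol.
mass C9H8O4 = 0.003776 x 180.16 = 0.6803 g, so %C9H8O4 = 0.6803/1.0386 x 100 = 65.5%.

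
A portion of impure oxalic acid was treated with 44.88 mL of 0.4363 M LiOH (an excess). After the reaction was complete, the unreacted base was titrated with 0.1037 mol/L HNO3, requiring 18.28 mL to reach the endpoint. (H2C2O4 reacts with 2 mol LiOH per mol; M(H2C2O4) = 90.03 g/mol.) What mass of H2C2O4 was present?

Total n(LiOH) added = 0.4363 x 0.04488 = 0.01958 mol.
n(HNO3) used = 0.1037 x 0.01828 = 0.001896 mol, which equals the excess n(LiOH).
So n(LiOH) consumed by the sample = 0.01958 - 0.001896 = 0.01769 mol.
n(H2C2O4) = 0.01769 / 2 = 0.008843 mol.
mass = 0.008843 mol x 90.03 g/mol = 0.796 g.

0.796 g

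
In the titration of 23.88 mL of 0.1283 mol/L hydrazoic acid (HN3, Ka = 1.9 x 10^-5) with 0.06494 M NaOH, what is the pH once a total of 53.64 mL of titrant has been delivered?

n(acid) = 0.1283 x 0.02388 = 0.003064 mol; n(NaOH) added = 0.06494 x 0.05364 = 0.003483 mol.
Base is in excess by 0.003483 - 0.003064 = 0.0004196 mol in a total volume of 0.07752 L.
[OH^-] = 0.0004196/0.07752 = 0.005413 M, so pOH = 2.27 and pH = 14.00 - 2.27 = 11.73.

11.73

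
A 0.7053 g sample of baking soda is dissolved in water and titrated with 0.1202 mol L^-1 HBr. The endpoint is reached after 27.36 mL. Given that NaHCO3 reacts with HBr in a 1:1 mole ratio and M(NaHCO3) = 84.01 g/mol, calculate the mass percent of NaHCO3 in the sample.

n(HBr) = 0.1202 x 0.02736 = 0.003289 mol.
n(NaHCO3) = 0.003289 / 1 = 0.003289 mol.
mass of NaHCO3 = 0.003289 x 84.01 = 0.2763 g.
% purity = 0.2763 / 0.7053 x 100 = 39.2%.

39.2%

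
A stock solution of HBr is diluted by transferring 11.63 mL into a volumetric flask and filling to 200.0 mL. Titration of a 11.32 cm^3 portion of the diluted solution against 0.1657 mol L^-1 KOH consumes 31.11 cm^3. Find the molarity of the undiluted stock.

n(KOH) = 0.1657 x 0.03111 = 0.005155 mol.
n(HBr) in the aliquot = 0.005155 mol.
[diluted HBr] = 0.005155 / 0.01132 = 0.4554 M.
Dilution factor = 200.0/11.63 = 17.20, so [stock] = 0.4554 x 17.20 = 7.83 M.

7.83 M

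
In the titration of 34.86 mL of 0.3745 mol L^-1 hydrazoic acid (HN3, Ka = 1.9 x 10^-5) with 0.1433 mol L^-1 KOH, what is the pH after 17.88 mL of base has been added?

4.11

Initial n(HN3) = 0.3745 x 0.03486 = 0.01306 mol.
n(KOH) added = 0.1433 x 0.01788 = 0.002562 mol, converting that many moles of HN3 to N3-.
Remaining n(HN3) = 0.01049 mol; n(N3-) = 0.002562 mol.
By Henderson-Hasselbalch, pH = pKa + log([A^-]/[HA]) = 4.72 + log(0.002562/0.01049) = 4.72 + (-0.61) = 4.11.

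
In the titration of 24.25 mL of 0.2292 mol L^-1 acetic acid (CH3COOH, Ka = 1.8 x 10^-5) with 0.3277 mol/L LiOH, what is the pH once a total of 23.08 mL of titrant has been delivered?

12.63

n(acid) = 0.2292 x 0.02425 = 0.005558 mol; n(LiOH) added = 0.3277 x 0.02308 = 0.007563 mol.
Base is in excess by 0.007563 - 0.005558 = 0.002005 mol in a total volume of 0.04733 L.
[OH^-] = 0.002005/0.04733 = 0.04237 M, so pOH = 1.37 and pH = 14.00 - 1.37 = 12.63.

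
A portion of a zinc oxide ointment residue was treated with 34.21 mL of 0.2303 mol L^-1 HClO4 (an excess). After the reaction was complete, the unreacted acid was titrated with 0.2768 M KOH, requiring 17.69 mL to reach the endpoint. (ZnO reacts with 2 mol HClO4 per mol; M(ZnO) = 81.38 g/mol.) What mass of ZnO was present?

0.121 g

Total n(HClO4) added = 0.2303 x 0.03421 = 0.007879 mol.
n(KOH) used = 0.2768 x 0.01769 = 0.004897 mol, which equals the excess n(HClO4).
So n(HClO4) consumed by the sample = 0.007879 - 0.004897 = 0.002982 mol.
n(ZnO) = 0.002982 / 2 = 0.001491 mol.
mass = 0.001491 mol x 81.38 g/mol = 0.121 g.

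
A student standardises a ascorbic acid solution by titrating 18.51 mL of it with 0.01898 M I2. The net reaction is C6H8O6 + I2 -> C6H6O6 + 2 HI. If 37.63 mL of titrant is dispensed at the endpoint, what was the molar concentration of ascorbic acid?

n(I2) = 0.01898 x 0.03763 = 0.0007142 mol.
From the balanced equation, 1 mol I2 reacts with 1 mol ascorbic acid, so n(ascorbic acid) = 0.0007142 x 1/1 = 0.0007142 mol.
[ascorbic acid] = 0.0007142 / 0.01851 L = 0.0386 M.

0.0386 M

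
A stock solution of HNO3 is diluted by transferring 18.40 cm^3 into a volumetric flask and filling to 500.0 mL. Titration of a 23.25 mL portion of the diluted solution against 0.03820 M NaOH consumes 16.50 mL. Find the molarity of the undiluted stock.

0.737 M

n(NaOH) = 0.03820 x 0.01650 = 0.0006303 mol.
n(HNO3) in the aliquot = 0.0006303 mol.
[diluted HNO3] = 0.0006303 / 0.02325 = 0.02711 M.
Dilution factor = 500.0/18.40 = 27.17, so [stock] = 0.02711 x 27.17 = 0.737 M.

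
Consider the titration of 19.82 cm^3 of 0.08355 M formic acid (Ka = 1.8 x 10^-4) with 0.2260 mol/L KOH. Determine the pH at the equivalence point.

n(HCOOH) = 0.08355 x 0.01982 = 0.001656 mol; V(KOH) at equivalence = 0.001656/0.2260 = 0.007327 L.
At equivalence all the acid is converted to HCOO-; total volume = 0.01982 + 0.007327 = 0.02715 L, so [HCOO-] = 0.001656/0.02715 = 0.06100 M.
Kb = Kw/Ka = 1.0e-14 / 1.8 x 10^-4 = 5.56e-11.
[OH^-] = sqrt(Kb x [HCOO-]) = sqrt(5.56e-11 x 0.06100) = 1.84e-6 M.
pOH = 5.73, so pH = 14.00 - 5.73 = 8.27.

8.27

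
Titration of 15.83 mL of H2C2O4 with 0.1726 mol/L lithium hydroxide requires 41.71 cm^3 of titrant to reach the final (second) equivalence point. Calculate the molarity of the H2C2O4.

n(LiOH) = 0.1726 x 0.04171 = 0.007199 mol.
At the final (second) equivalence point, 2 mol OH^- react per mol H2C2O4, so n(H2C2O4) = 0.007199 / 2 = 0.003600 mol.
[H2C2O4] = 0.003600 / 0.01583 L = 0.227 M.

0.227 M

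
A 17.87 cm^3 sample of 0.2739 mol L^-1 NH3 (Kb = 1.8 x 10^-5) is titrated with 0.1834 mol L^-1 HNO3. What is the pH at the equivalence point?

5.11

n(NH3) = 0.2739 x 0.01787 = 0.004895 mol; V(HNO3) at equivalence = 0.004895/0.1834 = 0.02669 L.
At equivalence the base is fully converted to NH4+; total volume = 0.04456 L, so [NH4+] = 0.004895/0.04456 = 0.1098 M.
Ka(NH4+) = Kw/Kb = 1.0e-14 / 1.8 x 10^-5 = 5.56e-10.
[H^+] = sqrt(Ka x [NH4+]) = sqrt(5.56e-10 x 0.1098) = 7.81e-6 M.
pH = -log(7.81e-6) = 5.11.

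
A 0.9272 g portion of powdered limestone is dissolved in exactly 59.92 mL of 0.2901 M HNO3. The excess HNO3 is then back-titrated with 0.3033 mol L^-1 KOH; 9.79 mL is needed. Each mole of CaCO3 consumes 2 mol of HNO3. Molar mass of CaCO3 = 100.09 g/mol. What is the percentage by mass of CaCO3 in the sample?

77.8%

Total n(HNO3) added = 0.2901 x 0.05992 = 0.01738 mol.
n(KOH) used = 0.3033 x 0.009790 = 0.002969 mol, which equals the excess n(HNO3).
So n(HNO3) consumed by the sample = 0.01738 - 0.002969 = 0.01441 mol.
n(CaCO3) = 0.01441 / 2 = 0.007207 mol.
mass CaCO3 = 0.007207 x 100.09 = 0.7213 g, so %CaCO3 = 0.7213/0.9272 x 100 = 77.8%.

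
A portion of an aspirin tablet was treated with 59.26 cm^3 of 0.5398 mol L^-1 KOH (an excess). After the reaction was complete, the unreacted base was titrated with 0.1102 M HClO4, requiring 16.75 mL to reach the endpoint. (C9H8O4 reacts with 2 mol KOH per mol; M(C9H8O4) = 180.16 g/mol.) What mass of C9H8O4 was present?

2.72 g

Total n(KOH) added = 0.5398 x 0.05926 = 0.03199 mol.
n(HClO4) used = 0.1102 x 0.01675 = 0.001846 mol, which equals the excess n(KOH).
So n(KOH) consumed by the sample = 0.03199 - 0.001846 = 0.03014 mol.
n(C9H8O4) = 0.03014 / 2 = 0.01507 mol.
mass = 0.01507 mol x 180.16 g/mol = 2.72 g.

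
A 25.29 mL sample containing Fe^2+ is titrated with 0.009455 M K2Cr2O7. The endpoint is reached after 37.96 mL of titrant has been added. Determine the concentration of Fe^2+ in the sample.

0.0852 M

n(K2Cr2O7) = 0.009455 x 0.03796 = 0.0003589 mol.
From the balanced equation, 1 mol K2Cr2O7 reacts with 6 mol Fe^2+, so n(Fe^2+) = 0.0003589 x 6/1 = 0.002153 mol.
[Fe^2+] = 0.002153 / 0.02529 L = 0.0852 M.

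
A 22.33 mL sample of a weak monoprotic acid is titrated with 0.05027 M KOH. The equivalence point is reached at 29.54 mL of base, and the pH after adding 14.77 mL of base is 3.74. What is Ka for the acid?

14.77 mL is half of the equivalence volume, so this is the half-equivalence point where [HA] = [A^-].
At half-equivalence pH = pKa, so pKa = 3.74.
Ka = 10^(-3.74) = 1.8 x 10^-4.

1.8 x 10^-4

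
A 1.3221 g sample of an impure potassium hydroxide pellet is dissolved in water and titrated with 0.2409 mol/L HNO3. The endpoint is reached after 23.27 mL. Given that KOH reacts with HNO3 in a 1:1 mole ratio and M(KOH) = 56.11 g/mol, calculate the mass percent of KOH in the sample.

23.8%

n(HNO3) = 0.2409 x 0.02327 = 0.005606 mol.
n(KOH) = 0.005606 / 1 = 0.005606 mol.
mass of KOH = 0.005606 x 56.11 = 0.3145 g.
% purity = 0.3145 / 1.3221 x 100 = 23.8%.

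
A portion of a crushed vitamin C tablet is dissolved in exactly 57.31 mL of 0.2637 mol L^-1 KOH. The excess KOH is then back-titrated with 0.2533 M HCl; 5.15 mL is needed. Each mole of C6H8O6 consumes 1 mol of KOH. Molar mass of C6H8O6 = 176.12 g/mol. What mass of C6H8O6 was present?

Total n(KOH) added = 0.2637 x 0.05731 = 0.01511 mol.
n(HCl) used = 0.2533 x 0.005150 = 0.001304 mol, which equals the excess n(KOH).
So n(KOH) consumed by the sample = 0.01511 - 0.001304 = 0.01381 mol.
n(C6H8O6) = 0.01381 / 1 = 0.01381 mol.
mass = 0.01381 mol x 176.12 g/mol = 2.43 g.

2.43 g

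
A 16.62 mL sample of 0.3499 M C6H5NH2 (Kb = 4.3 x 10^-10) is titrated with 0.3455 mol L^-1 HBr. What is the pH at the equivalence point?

n(C6H5NH2) = 0.3499 x 0.01662 = 0.005815 mol; V(HBr) at equivalence = 0.005815/0.3455 = 0.01683 L.
At equivalence the base is fully converted to C6H5NH3+; total volume = 0.03345 L, so [C6H5NH3+] = 0.005815/0.03345 = 0.1738 M.
Ka(C6H5NH3+) = Kw/Kb = 1.0e-14 / 4.3 x 10^-10 = 2.33e-5.
[H^+] = sqrt(Ka x [C6H5NH3+]) = sqrt(2.33e-5 x 0.1738) = 0.00201 M.
pH = -log(0.00201) = 2.70.

2.70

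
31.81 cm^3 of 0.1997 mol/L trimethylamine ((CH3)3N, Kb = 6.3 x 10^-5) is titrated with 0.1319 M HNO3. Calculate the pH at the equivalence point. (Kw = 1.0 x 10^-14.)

n((CH3)3N) = 0.1997 x 0.03181 = 0.006352 mol; V(HNO3) at equivalence = 0.006352/0.1319 = 0.04816 L.
At equivalence the base is fully converted to (CH3)3NH+; total volume = 0.07997 L, so [(CH3)3NH+] = 0.006352/0.07997 = 0.07943 M.
Ka((CH3)3NH+) = Kw/Kb = 1.0e-14 / 6.3 x 10^-5 = 1.59e-10.
[H^+] = sqrt(Ka x [(CH3)3NH+]) = sqrt(1.59e-10 x 0.07943) = 3.55e-6 M.
pH = -log(3.55e-6) = 5.45.

5.45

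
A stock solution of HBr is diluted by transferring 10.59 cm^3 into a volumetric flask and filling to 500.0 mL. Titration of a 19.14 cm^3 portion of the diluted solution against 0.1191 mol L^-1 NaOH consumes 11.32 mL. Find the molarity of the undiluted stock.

n(NaOH) = 0.1191 x 0.01132 = 0.001348 mol.
n(HBr) in the aliquot = 0.001348 mol.
[diluted HBr] = 0.001348 / 0.01914 = 0.07044 M.
Dilution factor = 500.0/10.59 = 47.21, so [stock] = 0.07044 x 47.21 = 3.33 M.

3.33 M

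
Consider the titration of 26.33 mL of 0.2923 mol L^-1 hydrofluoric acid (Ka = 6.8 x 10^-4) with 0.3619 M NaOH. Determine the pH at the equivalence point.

8.19

n(HF) = 0.2923 x 0.02633 = 0.007696 mol; V(NaOH) at equivalence = 0.007696/0.3619 = 0.02127 L.
At equivalence all the acid is converted to F-; total volume = 0.02633 + 0.02127 = 0.04760 L, so [F-] = 0.007696/0.04760 = 0.1617 M.
Kb = Kw/Ka = 1.0e-14 / 6.8 x 10^-4 = 1.47e-11.
[OH^-] = sqrt(Kb x [F-]) = sqrt(1.47e-11 x 0.1617) = 1.54e-6 M.
pOH = 5.81, so pH = 14.00 - 5.81 = 8.19.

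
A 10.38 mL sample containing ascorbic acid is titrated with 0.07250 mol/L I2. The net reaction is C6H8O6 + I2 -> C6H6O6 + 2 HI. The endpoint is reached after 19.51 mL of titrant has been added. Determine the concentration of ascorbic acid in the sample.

0.136 M

n(I2) = 0.07250 x 0.01951 = 0.001414 mol.
From the balanced equation, 1 mol I2 reacts with 1 mol ascorbic acid, so n(ascorbic acid) = 0.001414 x 1/1 = 0.001414 mol.
[ascorbic acid] = 0.001414 / 0.01038 L = 0.136 M.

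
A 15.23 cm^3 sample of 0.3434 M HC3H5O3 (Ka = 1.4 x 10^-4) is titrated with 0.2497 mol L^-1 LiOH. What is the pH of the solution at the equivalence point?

8.51

n(HC3H5O3) = 0.3434 x 0.01523 = 0.005230 mol; V(LiOH) at equivalence = 0.005230/0.2497 = 0.02095 L.
At equivalence all the acid is converted to C3H5O3-; total volume = 0.01523 + 0.02095 = 0.03618 L, so [C3H5O3-] = 0.005230/0.03618 = 0.1446 M.
Kb = Kw/Ka = 1.0e-14 / 1.4 x 10^-4 = 7.14e-11.
[OH^-] = sqrt(Kb x [C3H5O3-]) = sqrt(7.14e-11 x 0.1446) = 3.21e-6 M.
pOH = 5.49, so pH = 14.00 - 5.49 = 8.51.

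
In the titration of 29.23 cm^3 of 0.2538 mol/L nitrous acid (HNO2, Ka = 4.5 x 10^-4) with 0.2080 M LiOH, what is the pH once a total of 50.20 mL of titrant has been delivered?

n(acid) = 0.2538 x 0.02923 = 0.007419 mol; n(LiOH) added = 0.2080 x 0.05020 = 0.01044 mol.
Base is in excess by 0.01044 - 0.007419 = 0.003023 mol in a total volume of 0.07943 L.
[OH^-] = 0.003023/0.07943 = 0.03806 M, so pOH = 1.42 and pH = 14.00 - 1.42 = 12.58.

12.58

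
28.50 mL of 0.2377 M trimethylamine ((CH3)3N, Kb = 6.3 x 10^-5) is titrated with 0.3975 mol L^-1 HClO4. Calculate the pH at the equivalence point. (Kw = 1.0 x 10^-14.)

5.31

n((CH3)3N) = 0.2377 x 0.02850 = 0.006774 mol; V(HClO4) at equivalence = 0.006774/0.3975 = 0.01704 L.
At equivalence the base is fully converted to (CH3)3NH+; total volume = 0.04554 L, so [(CH3)3NH+] = 0.006774/0.04554 = 0.1487 M.
Ka((CH3)3NH+) = Kw/Kb = 1.0e-14 / 6.3 x 10^-5 = 1.59e-10.
[H^+] = sqrt(Ka x [(CH3)3NH+]) = sqrt(1.59e-10 x 0.1487) = 4.86e-6 M.
pH = -log(4.86e-6) = 5.31.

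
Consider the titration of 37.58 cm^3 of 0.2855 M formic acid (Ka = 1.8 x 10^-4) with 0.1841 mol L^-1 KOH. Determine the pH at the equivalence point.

n(HCOOH) = 0.2855 x 0.03758 = 0.01073 mol; V(KOH) at equivalence = 0.01073/0.1841 = 0.05828 L.
At equivalence all the acid is converted to HCOO-; total volume = 0.03758 + 0.05828 = 0.09586 L, so [HCOO-] = 0.01073/0.09586 = 0.1119 M.
Kb = Kw/Ka = 1.0e-14 / 1.8 x 10^-4 = 5.56e-11.
[OH^-] = sqrt(Kb x [HCOO-]) = sqrt(5.56e-11 x 0.1119) = 2.49e-6 M.
pOH = 5.60, so pH = 14.00 - 5.60 = 8.40.

8.40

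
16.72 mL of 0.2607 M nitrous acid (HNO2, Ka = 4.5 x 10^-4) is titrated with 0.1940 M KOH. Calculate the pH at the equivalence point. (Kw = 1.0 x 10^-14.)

n(HNO2) = 0.2607 x 0.01672 = 0.004359 mol; V(KOH) at equivalence = 0.004359/0.1940 = 0.02247 L.
At equivalence all the acid is converted to NO2-; total volume = 0.01672 + 0.02247 = 0.03919 L, so [NO2-] = 0.004359/0.03919 = 0.1112 M.
Kb = Kw/Ka = 1.0e-14 / 4.5 x 10^-4 = 2.22e-11.
[OH^-] = sqrt(Kb x [NO2-]) = sqrt(2.22e-11 x 0.1112) = 1.57e-6 M.
pOH = 5.80, so pH = 14.00 - 5.80 = 8.20.

8.20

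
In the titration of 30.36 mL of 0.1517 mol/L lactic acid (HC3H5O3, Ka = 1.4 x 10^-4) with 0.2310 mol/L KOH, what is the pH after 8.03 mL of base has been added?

Initial n(HC3H5O3) = 0.1517 x 0.03036 = 0.004606 mol.
n(KOH) added = 0.2310 x 0.008030 = 0.001855 mol, converting that many moles of HC3H5O3 to C3H5O3-.
Remaining n(HC3H5O3) = 0.002751 mol; n(C3H5O3-) = 0.001855 mol.
By Henderson-Hasselbalch, pH = pKa + log([A^-]/[HA]) = 3.85 + log(0.001855/0.002751) = 3.85 + (-0.17) = 3.68.

3.68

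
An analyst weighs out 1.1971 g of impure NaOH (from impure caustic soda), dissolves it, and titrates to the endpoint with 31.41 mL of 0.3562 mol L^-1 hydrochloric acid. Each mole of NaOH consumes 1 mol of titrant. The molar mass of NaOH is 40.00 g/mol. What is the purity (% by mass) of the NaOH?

n(HCl) = 0.3562 x 0.03141 = 0.01119 mol.
n(NaOH) = 0.01119 / 1 = 0.01119 mol.
mass of NaOH = 0.01119 x 40.00 = 0.4475 g.
% purity = 0.4475 / 1.1971 x 100 = 37.4%.

37.4%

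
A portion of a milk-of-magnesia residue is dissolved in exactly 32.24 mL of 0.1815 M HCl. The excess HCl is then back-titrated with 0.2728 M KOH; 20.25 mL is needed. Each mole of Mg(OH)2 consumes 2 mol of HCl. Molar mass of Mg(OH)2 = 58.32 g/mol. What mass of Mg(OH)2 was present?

0.00955 g

Total n(HCl) added = 0.1815 x 0.03224 = 0.005852 mol.
n(KOH) used = 0.2728 x 0.02025 = 0.005524 mol, which equals the excess n(HCl).
So n(HCl) consumed by the sample = 0.005852 - 0.005524 = 0.0003274 mol.
n(Mg(OH)2) = 0.0003274 / 2 = 0.0001637 mol.
mass = 0.0001637 mol x 58.32 g/mol = 0.00955 g.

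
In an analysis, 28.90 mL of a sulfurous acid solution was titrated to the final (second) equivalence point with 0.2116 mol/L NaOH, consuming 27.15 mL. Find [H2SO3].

0.0994 M

n(NaOH) = 0.2116 x 0.02715 = 0.005745 mol.
At the final (second) equivalence point, 2 mol OH^- react per mol H2SO3, so n(H2SO3) = 0.005745 / 2 = 0.002872 mol.
[H2SO3] = 0.002872 / 0.02890 L = 0.0994 M.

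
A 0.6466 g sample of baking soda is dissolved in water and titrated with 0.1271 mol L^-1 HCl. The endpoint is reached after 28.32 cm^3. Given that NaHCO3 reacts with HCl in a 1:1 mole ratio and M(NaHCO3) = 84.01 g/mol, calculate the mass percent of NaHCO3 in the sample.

46.8%

n(HCl) = 0.1271 x 0.02832 = 0.003599 mol.
n(NaHCO3) = 0.003599 / 1 = 0.003599 mol.
mass of NaHCO3 = 0.003599 x 84.01 = 0.3024 g.
% purity = 0.3024 / 0.6466 x 100 = 46.8%.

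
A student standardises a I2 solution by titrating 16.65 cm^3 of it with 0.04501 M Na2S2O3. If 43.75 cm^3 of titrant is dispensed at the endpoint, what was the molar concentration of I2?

0.0591 M

n(Na2S2O3) = 0.04501 x 0.04375 = 0.001969 mol.
From the balanced equation, 2 mol Na2S2O3 reacts with 1 mol I2, so n(I2) = 0.001969 x 1/2 = 0.0009846 mol.
[I2] = 0.0009846 / 0.01665 L = 0.0591 M.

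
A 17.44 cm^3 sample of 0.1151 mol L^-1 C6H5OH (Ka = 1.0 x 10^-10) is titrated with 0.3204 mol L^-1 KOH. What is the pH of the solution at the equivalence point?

11.46

n(C6H5OH) = 0.1151 x 0.01744 = 0.002007 mol; V(KOH) at equivalence = 0.002007/0.3204 = 0.006265 L.
At equivalence all the acid is converted to C6H5O-; total volume = 0.01744 + 0.006265 = 0.02371 L, so [C6H5O-] = 0.002007/0.02371 = 0.08468 M.
Kb = Kw/Ka = 1.0e-14 / 1.0 x 10^-10 = 0.000100.
[OH^-] = sqrt(Kb x [C6H5O-]) = sqrt(0.000100 x 0.08468) = 0.00291 M.
pOH = 2.54, so pH = 14.00 - 2.54 = 11.46.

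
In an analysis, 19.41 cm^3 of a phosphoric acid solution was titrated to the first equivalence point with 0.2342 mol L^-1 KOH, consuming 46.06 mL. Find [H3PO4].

n(KOH) = 0.2342 x 0.04606 = 0.01079 mol.
At the first equivalence point, 1 mol OH^- react per mol H3PO4, so n(H3PO4) = 0.01079 / 1 = 0.01079 mol.
[H3PO4] = 0.01079 / 0.01941 L = 0.556 M.

0.556 M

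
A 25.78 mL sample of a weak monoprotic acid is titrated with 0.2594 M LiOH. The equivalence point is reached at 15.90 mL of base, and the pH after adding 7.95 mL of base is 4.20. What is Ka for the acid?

7.95 mL is half of the equivalence volume, so this is the half-equivalence point where [HA] = [A^-].
At half-equivalence pH = pKa, so pKa = 4.20.
Ka = 10^(-4.20) = 6.3 x 10^-5.

6.3 x 10^-5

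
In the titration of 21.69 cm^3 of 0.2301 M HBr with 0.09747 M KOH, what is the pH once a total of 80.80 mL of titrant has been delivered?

n(acid) = 0.2301 x 0.02169 = 0.004991 mol; n(KOH) added = 0.09747 x 0.08080 = 0.007876 mol.
Base is in excess by 0.007876 - 0.004991 = 0.002885 mol in a total volume of 0.1025 L.
[OH^-] = 0.002885/0.1025 = 0.02815 M, so pOH = 1.55 and pH = 14.00 - 1.55 = 12.45.

12.45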